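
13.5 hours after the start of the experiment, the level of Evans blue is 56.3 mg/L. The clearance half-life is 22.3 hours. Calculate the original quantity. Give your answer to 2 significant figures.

Number of half-lives elapsed: n = 13.5/22.3 ≈ 0.60538.
A₀ = A × 2^n = 56.3 × 2^0.60538 = 56.3 × 1.5214 ≈ 85.654 mg/L.

86 mg/L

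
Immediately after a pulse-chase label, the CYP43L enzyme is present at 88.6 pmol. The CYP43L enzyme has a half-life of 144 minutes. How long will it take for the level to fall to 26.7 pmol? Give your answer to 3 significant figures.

Fraction remaining = 26.7/88.6 ≈ 0.30135.
n = log₂(88.6/26.7) = ln(3.3184)/ln 2 ≈ 1.7305 half-lives.
t = n × t½ = 1.7305 × 144 ≈ 249.19 minutes.

249 minutes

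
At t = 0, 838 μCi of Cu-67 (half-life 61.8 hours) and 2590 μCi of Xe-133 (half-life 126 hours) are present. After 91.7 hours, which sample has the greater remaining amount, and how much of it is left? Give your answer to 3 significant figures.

Xe-133, 1560 μCi

Cu-67: 838 × (1/2)^1.4838 ≈ 299.62 μCi.
Xe-133: 2590 × (1/2)^0.72778 ≈ 1563.9 μCi.
Xe-133 has more remaining, at ≈ 1563.9 μCi.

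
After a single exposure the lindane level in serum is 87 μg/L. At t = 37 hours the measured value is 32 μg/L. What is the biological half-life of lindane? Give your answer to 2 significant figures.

A/A₀ = 32/87 ≈ 0.36782.
n = log₂(2.7188) ≈ 1.4429 half-lives elapsed in 37 hours.
t½ = 37/1.4429 ≈ 25.642 hours.

26 hours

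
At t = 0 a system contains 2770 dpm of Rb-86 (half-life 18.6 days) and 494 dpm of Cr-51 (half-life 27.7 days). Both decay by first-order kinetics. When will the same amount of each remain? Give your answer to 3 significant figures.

141 days

Set 2770·(1/2)^(t/18.6) = 494·(1/2)^(t/27.7).
Taking log₂: log₂(2770/494) = t·(1/18.6 − 1/27.7).
log₂(5.6073) = 2.4873; 1/18.6 − 1/27.7 = 0.017662.
t = 2.4873 / 0.017662 ≈ 140.83 days.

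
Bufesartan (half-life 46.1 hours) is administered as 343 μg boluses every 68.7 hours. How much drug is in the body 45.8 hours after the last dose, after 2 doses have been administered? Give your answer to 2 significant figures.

The 2 doses were given 114.5, 45.8 hours ago.
Total = 343·(1/2)^(114.5/46.1) + 343·(1/2)^(45.8/46.1)
      = 61.322 + 172.28 ≈ 233.6 μg.

230 μg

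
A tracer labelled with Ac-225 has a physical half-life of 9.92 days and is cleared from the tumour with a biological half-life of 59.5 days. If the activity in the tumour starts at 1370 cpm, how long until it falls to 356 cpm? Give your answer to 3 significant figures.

16.5 days

1/t_eff = 1/t_phys + 1/t_biol = 1/9.92 + 1/59.5 = 0.11761 per day.
t_eff = 9.92 × 59.5 / (9.92 + 59.5) ≈ 8.5024 days.
n = log₂(1370/356) ≈ 1.9442; t = 1.9442 × 8.5024 ≈ 16.531 days.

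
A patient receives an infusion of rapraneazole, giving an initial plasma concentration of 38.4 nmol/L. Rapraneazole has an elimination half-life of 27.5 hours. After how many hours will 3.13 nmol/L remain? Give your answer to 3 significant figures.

Fraction remaining = 3.13/38.4 ≈ 0.08151.
n = log₂(38.4/3.13) = ln(12.268)/ln 2 ≈ 3.6169 half-lives.
t = n × t½ = 3.6169 × 27.5 ≈ 99.464 hours.

99.5 hours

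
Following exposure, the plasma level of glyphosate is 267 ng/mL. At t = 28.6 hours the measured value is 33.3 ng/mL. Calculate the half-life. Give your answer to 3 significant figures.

A/A₀ = 33.3/267 ≈ 0.12472.
n = log₂(8.018) ≈ 3.0032 half-lives elapsed in 28.6 hours.
t½ = 28.6/3.0032 ≈ 9.523 hours.

9.52 hours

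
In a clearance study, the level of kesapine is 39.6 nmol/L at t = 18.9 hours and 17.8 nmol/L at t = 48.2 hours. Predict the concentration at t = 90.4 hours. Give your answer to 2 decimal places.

Over Δt = 48.2 − 18.9 = 29.3 hours, the level fell by a factor of 39.6/17.8 ≈ 2.2247.
n = log₂(2.2247) ≈ 1.1536 half-lives, so t½ = 29.3/1.1536 ≈ 25.398 hours.
From t = 48.2 to t = 90.4: 17.8 × (1/2)^((90.4−48.2)/25.398) ≈ 5.6266 nmol/L.

5.63 nmol/L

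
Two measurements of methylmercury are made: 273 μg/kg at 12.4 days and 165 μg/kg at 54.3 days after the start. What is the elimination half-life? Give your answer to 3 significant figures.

57.7 days

Over Δt = 54.3 − 12.4 = 41.9 days, the level fell by a factor of 273/165 ≈ 1.6545.
n = log₂(1.6545) ≈ 0.72643 half-lives, so t½ = 41.9/0.72643 ≈ 57.679 days.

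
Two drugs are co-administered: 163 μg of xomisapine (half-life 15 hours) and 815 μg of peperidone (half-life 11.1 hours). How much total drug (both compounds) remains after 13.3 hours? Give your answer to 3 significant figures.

443 μg

xomisapine: 163 × (1/2)^(13.3/15) = 163 × (1/2)^0.88667 ≈ 88.161 μg.
peperidone: 815 × (1/2)^(13.3/11.1) = 815 × (1/2)^1.1982 ≈ 355.19 μg.
Total = 88.161 + 355.19 ≈ 443.35 μg.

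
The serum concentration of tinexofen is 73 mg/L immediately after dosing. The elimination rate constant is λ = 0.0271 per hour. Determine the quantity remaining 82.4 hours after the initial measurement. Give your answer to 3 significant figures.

t½ = ln 2 / λ = 0.69315 / 0.0271 ≈ 25.577 hours.
Number of half-lives: n = 82.4/25.577 ≈ 3.2216.
Remaining = 73 × (1/2)^3.2216 = 73 × 0.1072 ≈ 7.8257 mg/L.

7.83 mg/L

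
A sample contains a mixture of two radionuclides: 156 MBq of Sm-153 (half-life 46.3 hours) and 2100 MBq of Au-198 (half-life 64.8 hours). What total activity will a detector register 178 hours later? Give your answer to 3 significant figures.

324 MBq

Sm-153: 156 × (1/2)^(178/46.3) = 156 × (1/2)^3.8445 ≈ 10.86 MBq.
Au-198: 2100 × (1/2)^(178/64.8) = 2100 × (1/2)^2.7469 ≈ 312.84 MBq.
Total = 10.86 + 312.84 ≈ 323.7 MBq.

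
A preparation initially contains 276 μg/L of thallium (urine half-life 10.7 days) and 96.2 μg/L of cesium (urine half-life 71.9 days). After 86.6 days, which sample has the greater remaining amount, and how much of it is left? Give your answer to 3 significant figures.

cesium, 41.7 μg/L

thallium: 276 × (1/2)^8.0935 ≈ 1.0105 μg/L.
cesium: 96.2 × (1/2)^1.2045 ≈ 41.745 μg/L.
Cesium has more remaining, at ≈ 41.745 μg/L.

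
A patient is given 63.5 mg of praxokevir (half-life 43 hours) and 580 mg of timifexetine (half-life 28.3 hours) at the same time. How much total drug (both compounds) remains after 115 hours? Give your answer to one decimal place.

44.6 mg

praxokevir: 63.5 × (1/2)^(115/43) = 63.5 × (1/2)^2.6744 ≈ 9.947 mg.
timifexetine: 580 × (1/2)^(115/28.3) = 580 × (1/2)^4.0636 ≈ 34.687 mg.
Total = 9.947 + 34.687 ≈ 44.634 mg.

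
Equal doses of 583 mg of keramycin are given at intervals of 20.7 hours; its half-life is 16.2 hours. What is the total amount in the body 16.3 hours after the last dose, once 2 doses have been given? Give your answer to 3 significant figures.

410 mg

The 2 doses were given 37, 16.3 hours ago.
Total = 583·(1/2)^(37/16.2) + 583·(1/2)^(16.3/16.2)
      = 119.71 + 290.26 ≈ 409.97 mg.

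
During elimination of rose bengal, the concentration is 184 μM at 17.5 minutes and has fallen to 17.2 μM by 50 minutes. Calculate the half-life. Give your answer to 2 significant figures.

9.5 minutes

Over Δt = 50 − 17.5 = 32.5 minutes, the level fell by a factor of 184/17.2 ≈ 10.698.
n = log₂(10.698) ≈ 3.4192 half-lives, so t½ = 32.5/3.4192 ≈ 9.5051 minutes.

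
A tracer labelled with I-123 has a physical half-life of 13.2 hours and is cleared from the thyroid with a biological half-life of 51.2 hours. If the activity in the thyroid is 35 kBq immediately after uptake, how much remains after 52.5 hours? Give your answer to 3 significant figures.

1/t_eff = 1/t_phys + 1/t_biol = 1/13.2 + 1/51.2 = 0.095289 per hour.
t_eff = 13.2 × 51.2 / (13.2 + 51.2) ≈ 10.494 hours.
Remaining = 35 × (1/2)^(52.5/10.494) = 35 × (1/2)^5.0027 ≈ 1.0917 kBq.

1.09 kBq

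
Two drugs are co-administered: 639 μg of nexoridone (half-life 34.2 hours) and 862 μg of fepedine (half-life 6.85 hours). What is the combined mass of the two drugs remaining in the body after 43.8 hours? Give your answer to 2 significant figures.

270 μg

nexoridone: 639 × (1/2)^(43.8/34.2) = 639 × (1/2)^1.2807 ≈ 263.01 μg.
fepedine: 862 × (1/2)^(43.8/6.85) = 862 × (1/2)^6.3942 ≈ 10.249 μg.
Total = 263.01 + 10.249 ≈ 273.26 μg.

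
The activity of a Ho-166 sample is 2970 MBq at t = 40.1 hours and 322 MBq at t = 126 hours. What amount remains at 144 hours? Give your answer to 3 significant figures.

Over Δt = 126 − 40.1 = 85.9 hours, the level fell by a factor of 2970/322 ≈ 9.2236.
n = log₂(9.2236) ≈ 3.2053 half-lives, so t½ = 85.9/3.2053 ≈ 26.799 hours.
From t = 126 to t = 144: 322 × (1/2)^((144−126)/26.799) ≈ 202.15 MBq.

202 MBq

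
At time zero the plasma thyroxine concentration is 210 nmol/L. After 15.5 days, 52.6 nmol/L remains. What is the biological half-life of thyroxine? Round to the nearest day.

A/A₀ = 52.6/210 ≈ 0.25048.
n = log₂(3.9924) ≈ 1.9973 half-lives elapsed in 15.5 days.
t½ = 15.5/1.9973 ≈ 7.7607 days.

8 days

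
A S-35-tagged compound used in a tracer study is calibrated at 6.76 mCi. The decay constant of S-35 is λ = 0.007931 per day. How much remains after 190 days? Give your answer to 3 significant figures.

t½ = ln 2 / λ = 0.69315 / 0.007931 ≈ 87.397 days.
Number of half-lives: n = 190/87.397 ≈ 2.174.
Remaining = 6.76 × (1/2)^2.174 = 6.76 × 0.2216 ≈ 1.498 mCi.

1.50 mCi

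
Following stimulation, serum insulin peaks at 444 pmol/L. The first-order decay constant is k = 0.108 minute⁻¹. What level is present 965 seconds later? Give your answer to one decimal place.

t½ = ln 2 / k = 0.69315 / 0.108 ≈ 6.418 minutes.
Convert the elapsed time: 965 seconds = 16.0833 minutes.
Number of half-lives: n = 16.0833/6.418 ≈ 2.506.
Remaining = 444 × (1/2)^2.506 = 444 × 0.17605 ≈ 78.165 pmol/L.

78.2 pmol/L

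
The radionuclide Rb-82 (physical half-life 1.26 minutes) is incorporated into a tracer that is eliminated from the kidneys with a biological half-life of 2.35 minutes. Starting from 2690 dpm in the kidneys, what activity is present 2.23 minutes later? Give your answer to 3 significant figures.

1/t_eff = 1/t_phys + 1/t_biol = 1/1.26 + 1/2.35 = 1.2192 per minute.
t_eff = 1.26 × 2.35 / (1.26 + 2.35) ≈ 0.82022 minutes.
Remaining = 2690 × (1/2)^(2.23/0.82022) = 2690 × (1/2)^2.7188 ≈ 408.62 dpm.

409 dpm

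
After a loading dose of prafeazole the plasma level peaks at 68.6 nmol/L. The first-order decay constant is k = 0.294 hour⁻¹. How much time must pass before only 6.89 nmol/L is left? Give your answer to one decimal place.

t½ = ln 2 / k = 0.69315 / 0.294 ≈ 2.3576 hours.
Fraction remaining = 6.89/68.6 ≈ 0.10044.
n = log₂(68.6/6.89) = ln(9.9565)/ln 2 ≈ 3.3156 half-lives.
t = n × t½ = 3.3156 × 2.3576 ≈ 7.8171 hours.

7.8 hours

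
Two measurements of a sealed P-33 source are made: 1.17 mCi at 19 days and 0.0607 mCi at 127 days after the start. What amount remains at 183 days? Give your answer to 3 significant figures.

Over Δt = 127 − 19 = 108 days, the level fell by a factor of 1.17/0.0607 ≈ 19.275.
n = log₂(19.275) ≈ 4.2687 half-lives, so t½ = 108/4.2687 ≈ 25.301 days.
From t = 127 to t = 183: 0.0607 × (1/2)^((183−127)/25.301) ≈ 0.013089 mCi.

0.0131 mCi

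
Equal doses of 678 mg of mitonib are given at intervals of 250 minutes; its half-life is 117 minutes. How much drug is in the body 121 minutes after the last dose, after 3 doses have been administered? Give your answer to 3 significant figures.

The 3 doses were given 621, 371, 121 minutes ago.
Total = 678·(1/2)^(621/117) + 678·(1/2)^(371/117) + 678·(1/2)^(121/117)
      = 17.118 + 75.28 + 331.06 ≈ 423.46 mg.

423 mg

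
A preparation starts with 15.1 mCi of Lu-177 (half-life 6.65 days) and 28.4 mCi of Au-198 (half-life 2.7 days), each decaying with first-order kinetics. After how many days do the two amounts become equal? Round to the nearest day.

4 days

Set 15.1·(1/2)^(t/6.65) = 28.4·(1/2)^(t/2.7).
Taking log₂: log₂(15.1/28.4) = t·(1/6.65 − 1/2.7).
log₂(0.53169) = -0.91134; 1/6.65 − 1/2.7 = -0.21999.
t = -0.91134 / -0.21999 ≈ 4.1426 days.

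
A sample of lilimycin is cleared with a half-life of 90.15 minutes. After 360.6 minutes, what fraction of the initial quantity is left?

n = 360.6/90.15 ≈ 4 half-lives.
Fraction remaining = (1/2)^4 ≈ 0.0625.

0.0625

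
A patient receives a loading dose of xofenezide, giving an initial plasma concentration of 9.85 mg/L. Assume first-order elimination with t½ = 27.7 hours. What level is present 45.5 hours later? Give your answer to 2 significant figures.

Number of half-lives: n = 45.5/27.7 ≈ 1.6426.
Remaining = 9.85 × (1/2)^1.6426 = 9.85 × 0.32028 ≈ 3.1547 mg/L.

3.2 mg/L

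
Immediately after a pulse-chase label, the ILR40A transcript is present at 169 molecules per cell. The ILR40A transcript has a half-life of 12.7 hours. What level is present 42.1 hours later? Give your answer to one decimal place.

Number of half-lives: n = 42.1/12.7 ≈ 3.315.
Remaining = 169 × (1/2)^3.315 = 169 × 0.10048 ≈ 16.982 molecules per cell.

17.0 molecules per cell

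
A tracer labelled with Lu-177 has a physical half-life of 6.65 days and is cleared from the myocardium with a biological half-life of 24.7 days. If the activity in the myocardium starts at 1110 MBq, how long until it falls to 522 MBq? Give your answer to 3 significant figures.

1/t_eff = 1/t_phys + 1/t_biol = 1/6.65 + 1/24.7 = 0.19086 per day.
t_eff = 6.65 × 24.7 / (6.65 + 24.7) ≈ 5.2394 days.
n = log₂(1110/522) ≈ 1.0884; t = 1.0884 × 5.2394 ≈ 5.7028 days.

5.70 days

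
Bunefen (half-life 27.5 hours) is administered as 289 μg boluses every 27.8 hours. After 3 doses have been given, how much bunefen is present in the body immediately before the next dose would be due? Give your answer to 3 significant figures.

250 μg

The 3 doses were given 83.4, 55.6, 27.8 hours ago.
Total = 289·(1/2)^(83.4/27.5) + 289·(1/2)^(55.6/27.5) + 289·(1/2)^(27.8/27.5)
      = 35.315 + 71.166 + 143.41 ≈ 249.89 μg.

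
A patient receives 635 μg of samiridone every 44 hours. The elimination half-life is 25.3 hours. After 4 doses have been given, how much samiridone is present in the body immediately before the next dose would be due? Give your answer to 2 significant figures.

The 4 doses were given 176, 132, 88, 44 hours ago.
Total = 635·(1/2)^(176/25.3) + 635·(1/2)^(132/25.3) + 635·(1/2)^(88/25.3) + 635·(1/2)^(44/25.3)
      = 5.1127 + 17.068 + 56.979 + 190.21 ≈ 269.37 μg.

270 μg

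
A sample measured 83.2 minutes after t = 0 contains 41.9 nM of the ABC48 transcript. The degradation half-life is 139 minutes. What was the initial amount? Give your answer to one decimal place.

63.4 nM

Number of half-lives elapsed: n = 83.2/139 ≈ 0.59856.
A₀ = A × 2^n = 41.9 × 2^0.59856 = 41.9 × 1.5142 ≈ 63.445 nM.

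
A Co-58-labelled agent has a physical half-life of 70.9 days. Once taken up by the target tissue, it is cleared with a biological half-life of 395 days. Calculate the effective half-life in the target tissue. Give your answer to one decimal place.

1/t_eff = 1/t_phys + 1/t_biol = 1/70.9 + 1/395 = 0.016636 per day.
t_eff = 70.9 × 395 / (70.9 + 395) ≈ 60.111 days.

60.1 days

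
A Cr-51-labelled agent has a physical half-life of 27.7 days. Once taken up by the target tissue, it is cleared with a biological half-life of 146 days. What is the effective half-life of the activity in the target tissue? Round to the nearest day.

23 days

1/t_eff = 1/t_phys + 1/t_biol = 1/27.7 + 1/146 = 0.04295 per day.
t_eff = 27.7 × 146 / (27.7 + 146) ≈ 23.283 days.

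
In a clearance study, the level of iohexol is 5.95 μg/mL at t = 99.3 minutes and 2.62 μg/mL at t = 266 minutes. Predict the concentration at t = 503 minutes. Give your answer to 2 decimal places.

Over Δt = 266 − 99.3 = 166.7 minutes, the level fell by a factor of 5.95/2.62 ≈ 2.271.
n = log₂(2.271) ≈ 1.1833 half-lives, so t½ = 166.7/1.1833 ≈ 140.87 minutes.
From t = 266 to t = 503: 2.62 × (1/2)^((503−266)/140.87) ≈ 0.81633 μg/mL.

0.82 μg/mL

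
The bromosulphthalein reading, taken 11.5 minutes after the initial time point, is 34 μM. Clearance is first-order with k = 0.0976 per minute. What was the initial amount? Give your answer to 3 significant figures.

104 μM

t½ = ln 2 / k = 0.69315 / 0.0976 ≈ 7.1019 minutes.
Number of half-lives elapsed: n = 11.5/7.1019 ≈ 1.6193.
A₀ = A × 2^n = 34 × 2^1.6193 = 34 × 3.0722 ≈ 104.46 μM.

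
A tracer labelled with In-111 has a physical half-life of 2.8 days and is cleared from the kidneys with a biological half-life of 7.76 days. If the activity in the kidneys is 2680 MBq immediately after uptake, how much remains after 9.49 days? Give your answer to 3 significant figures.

1/t_eff = 1/t_phys + 1/t_biol = 1/2.8 + 1/7.76 = 0.48601 per day.
t_eff = 2.8 × 7.76 / (2.8 + 7.76) ≈ 2.0576 days.
Remaining = 2680 × (1/2)^(9.49/2.0576) = 2680 × (1/2)^4.6122 ≈ 109.58 MBq.

110 MBq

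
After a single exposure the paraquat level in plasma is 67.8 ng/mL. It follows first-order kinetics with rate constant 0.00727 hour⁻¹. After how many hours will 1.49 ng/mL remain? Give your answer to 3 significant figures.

525 hours

t½ = ln 2 / k = 0.69315 / 0.00727 ≈ 95.343 hours.
Fraction remaining = 1.49/67.8 ≈ 0.021976.
n = log₂(67.8/1.49) = ln(45.503)/ln 2 ≈ 5.5079 half-lives.
t = n × t½ = 5.5079 × 95.343 ≈ 525.14 hours.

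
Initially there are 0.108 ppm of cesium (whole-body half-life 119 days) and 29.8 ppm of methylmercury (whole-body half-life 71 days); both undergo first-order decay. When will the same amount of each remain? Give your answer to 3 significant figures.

Set 0.108·(1/2)^(t/119) = 29.8·(1/2)^(t/71).
Taking log₂: log₂(0.108/29.8) = t·(1/119 − 1/71).
log₂(0.0036242) = -8.1081; 1/119 − 1/71 = -0.0056811.
t = -8.1081 / -0.0056811 ≈ 1427.2 days.

1430 days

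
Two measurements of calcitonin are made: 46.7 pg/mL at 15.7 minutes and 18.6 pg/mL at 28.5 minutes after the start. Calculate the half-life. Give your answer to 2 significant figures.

9.6 minutes

Over Δt = 28.5 − 15.7 = 12.8 minutes, the level fell by a factor of 46.7/18.6 ≈ 2.5108.
n = log₂(2.5108) ≈ 1.3281 half-lives, so t½ = 12.8/1.3281 ≈ 9.6377 minutes.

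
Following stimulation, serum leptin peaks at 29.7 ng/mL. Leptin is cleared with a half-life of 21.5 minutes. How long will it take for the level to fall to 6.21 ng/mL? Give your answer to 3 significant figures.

48.5 minutes

Fraction remaining = 6.21/29.7 ≈ 0.20909.
n = log₂(29.7/6.21) = ln(4.7826)/ln 2 ≈ 2.2578 half-lives.
t = n × t½ = 2.2578 × 21.5 ≈ 48.543 minutes.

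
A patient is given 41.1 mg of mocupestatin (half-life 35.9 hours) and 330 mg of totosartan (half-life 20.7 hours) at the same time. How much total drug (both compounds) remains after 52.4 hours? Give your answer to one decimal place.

mocupestatin: 41.1 × (1/2)^(52.4/35.9) = 41.1 × (1/2)^1.4596 ≈ 14.944 mg.
totosartan: 330 × (1/2)^(52.4/20.7) = 330 × (1/2)^2.5314 ≈ 57.08 mg.
Total = 14.944 + 57.08 ≈ 72.024 mg.

72.0 mg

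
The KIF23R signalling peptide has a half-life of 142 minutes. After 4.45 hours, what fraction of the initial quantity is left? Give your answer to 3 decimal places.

0.272

4.45 hours = 267 minutes.
n = 267/142 ≈ 1.8803 half-lives.
Fraction remaining = (1/2)^1.8803 ≈ 0.27163.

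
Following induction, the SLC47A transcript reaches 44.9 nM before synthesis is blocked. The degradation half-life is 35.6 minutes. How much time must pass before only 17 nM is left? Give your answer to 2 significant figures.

Fraction remaining = 17/44.9 ≈ 0.37862.
n = log₂(44.9/17) = ln(2.6412)/ln 2 ≈ 1.4012 half-lives.
t = n × t½ = 1.4012 × 35.6 ≈ 49.882 minutes.

50 minutes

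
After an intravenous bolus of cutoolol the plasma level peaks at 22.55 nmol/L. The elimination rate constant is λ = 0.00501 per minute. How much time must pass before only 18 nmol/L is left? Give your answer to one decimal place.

t½ = ln 2 / λ = 0.69315 / 0.00501 ≈ 138.35 minutes.
Fraction remaining = 18/22.55 ≈ 0.79823.
n = log₂(22.55/18) = ln(1.2528)/ln 2 ≈ 0.32513 half-lives.
t = n × t½ = 0.32513 × 138.35 ≈ 44.983 minutes.

45.0 minutes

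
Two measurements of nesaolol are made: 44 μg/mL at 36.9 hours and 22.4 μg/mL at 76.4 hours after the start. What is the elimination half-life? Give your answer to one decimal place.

40.6 hours

Over Δt = 76.4 − 36.9 = 39.5 hours, the level fell by a factor of 44/22.4 ≈ 1.9643.
n = log₂(1.9643) ≈ 0.974 half-lives, so t½ = 39.5/0.974 ≈ 40.554 hours.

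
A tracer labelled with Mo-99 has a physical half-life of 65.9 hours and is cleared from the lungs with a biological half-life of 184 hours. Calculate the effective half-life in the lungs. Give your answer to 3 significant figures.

1/t_eff = 1/t_phys + 1/t_biol = 1/65.9 + 1/184 = 0.020609 per hour.
t_eff = 65.9 × 184 / (65.9 + 184) ≈ 48.522 hours.

48.5 hours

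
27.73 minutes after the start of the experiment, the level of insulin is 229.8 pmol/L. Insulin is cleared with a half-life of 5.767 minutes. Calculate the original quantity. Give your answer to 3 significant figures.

6440 pmol/L

Number of half-lives elapsed: n = 27.73/5.767 ≈ 4.8084.
A₀ = A × 2^n = 229.8 × 2^4.8084 = 229.8 × 28.02 ≈ 6439 pmol/L.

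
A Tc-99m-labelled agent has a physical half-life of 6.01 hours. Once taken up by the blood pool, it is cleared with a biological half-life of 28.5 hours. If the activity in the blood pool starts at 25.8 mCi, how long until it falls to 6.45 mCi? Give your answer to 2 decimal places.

9.93 hours

1/t_eff = 1/t_phys + 1/t_biol = 1/6.01 + 1/28.5 = 0.20148 per hour.
t_eff = 6.01 × 28.5 / (6.01 + 28.5) ≈ 4.9633 hours.
n = log₂(25.8/6.45) ≈ 2; t = 2 × 4.9633 ≈ 9.9267 hours.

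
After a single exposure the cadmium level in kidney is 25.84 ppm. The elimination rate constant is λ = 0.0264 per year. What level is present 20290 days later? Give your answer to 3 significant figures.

5.96 ppm

t½ = ln 2 / λ = 0.69315 / 0.0264 ≈ 26.256 years.
Convert the elapsed time: 20290 days = 55.589 years.
Number of half-lives: n = 55.589/26.256 ≈ 2.1172.
Remaining = 25.84 × (1/2)^2.1172 = 25.84 × 0.23049 ≈ 5.9558 ppm.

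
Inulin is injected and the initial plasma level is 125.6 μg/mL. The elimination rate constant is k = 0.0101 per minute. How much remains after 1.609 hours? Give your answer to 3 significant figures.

t½ = ln 2 / k = 0.69315 / 0.0101 ≈ 68.628 minutes.
Convert the elapsed time: 1.609 hours = 96.54 minutes.
Number of half-lives: n = 96.54/68.628 ≈ 1.4067.
Remaining = 125.6 × (1/2)^1.4067 = 125.6 × 0.37717 ≈ 47.373 μg/mL.

47.4 μg/mL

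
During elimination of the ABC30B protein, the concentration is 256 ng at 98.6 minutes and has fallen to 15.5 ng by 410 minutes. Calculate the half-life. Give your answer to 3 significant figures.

77.0 minutes

Over Δt = 410 − 98.6 = 311.4 minutes, the level fell by a factor of 256/15.5 ≈ 16.516.
n = log₂(16.516) ≈ 4.0458 half-lives, so t½ = 311.4/4.0458 ≈ 76.969 minutes.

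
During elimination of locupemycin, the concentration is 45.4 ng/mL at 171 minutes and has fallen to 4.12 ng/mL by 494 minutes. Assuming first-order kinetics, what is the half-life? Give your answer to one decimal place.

Over Δt = 494 − 171 = 323 minutes, the level fell by a factor of 45.4/4.12 ≈ 11.019.
n = log₂(11.019) ≈ 3.462 half-lives, so t½ = 323/3.462 ≈ 93.299 minutes.

93.3 minutes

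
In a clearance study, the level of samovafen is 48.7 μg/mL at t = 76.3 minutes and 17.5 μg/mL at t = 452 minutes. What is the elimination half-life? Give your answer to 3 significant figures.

254 minutes

Over Δt = 452 − 76.3 = 375.7 minutes, the level fell by a factor of 48.7/17.5 ≈ 2.7829.
n = log₂(2.7829) ≈ 1.4766 half-lives, so t½ = 375.7/1.4766 ≈ 254.44 minutes.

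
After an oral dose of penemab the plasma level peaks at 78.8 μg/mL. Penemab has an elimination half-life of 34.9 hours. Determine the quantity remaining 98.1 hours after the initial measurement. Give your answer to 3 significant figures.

11.2 μg/mL

Number of half-lives: n = 98.1/34.9 ≈ 2.8109.
Remaining = 78.8 × (1/2)^2.8109 = 78.8 × 0.14251 ≈ 11.23 μg/mL.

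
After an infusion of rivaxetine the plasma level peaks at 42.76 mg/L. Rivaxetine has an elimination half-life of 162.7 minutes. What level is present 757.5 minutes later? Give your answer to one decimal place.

Number of half-lives: n = 757.5/162.7 ≈ 4.6558.
Remaining = 42.76 × (1/2)^4.6558 = 42.76 × 0.03967 ≈ 1.6963 mg/L.

1.7 mg/L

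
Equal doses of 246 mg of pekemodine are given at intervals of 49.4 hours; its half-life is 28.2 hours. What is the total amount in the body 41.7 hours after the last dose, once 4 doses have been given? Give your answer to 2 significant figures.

The 4 doses were given 189.9, 140.5, 91.1, 41.7 hours ago.
Total = 246·(1/2)^(189.9/28.2) + 246·(1/2)^(140.5/28.2) + 246·(1/2)^(91.1/28.2) + 246·(1/2)^(41.7/28.2)
      = 2.3109 + 7.7826 + 26.21 + 88.266 ≈ 124.57 mg.

120 mg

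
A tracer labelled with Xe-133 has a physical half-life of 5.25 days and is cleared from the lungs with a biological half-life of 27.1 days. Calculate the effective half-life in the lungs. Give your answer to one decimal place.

4.4 days

1/t_eff = 1/t_phys + 1/t_biol = 1/5.25 + 1/27.1 = 0.22738 per day.
t_eff = 5.25 × 27.1 / (5.25 + 27.1) ≈ 4.398 days.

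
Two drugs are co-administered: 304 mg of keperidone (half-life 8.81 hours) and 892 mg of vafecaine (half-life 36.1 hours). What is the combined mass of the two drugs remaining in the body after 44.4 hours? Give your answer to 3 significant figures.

390 mg

keperidone: 304 × (1/2)^(44.4/8.81) = 304 × (1/2)^5.0397 ≈ 9.242 mg.
vafecaine: 892 × (1/2)^(44.4/36.1) = 892 × (1/2)^1.2299 ≈ 380.3 mg.
Total = 9.242 + 380.3 ≈ 389.54 mg.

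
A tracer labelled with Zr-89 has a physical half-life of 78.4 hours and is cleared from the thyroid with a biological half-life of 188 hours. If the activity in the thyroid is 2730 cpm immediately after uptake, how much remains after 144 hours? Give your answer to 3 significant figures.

1/t_eff = 1/t_phys + 1/t_biol = 1/78.4 + 1/188 = 0.018074 per hour.
t_eff = 78.4 × 188 / (78.4 + 188) ≈ 55.327 hours.
Remaining = 2730 × (1/2)^(144/55.327) = 2730 × (1/2)^2.6027 ≈ 449.44 cpm.

449 cpm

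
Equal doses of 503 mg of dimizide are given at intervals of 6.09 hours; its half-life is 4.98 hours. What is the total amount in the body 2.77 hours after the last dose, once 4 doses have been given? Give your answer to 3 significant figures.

The 4 doses were given 21.04, 14.95, 8.86, 2.77 hours ago.
Total = 503·(1/2)^(21.04/4.98) + 503·(1/2)^(14.95/4.98) + 503·(1/2)^(8.86/4.98) + 503·(1/2)^(2.77/4.98)
      = 26.9 + 62.788 + 146.55 + 342.08 ≈ 578.32 mg.

578 mg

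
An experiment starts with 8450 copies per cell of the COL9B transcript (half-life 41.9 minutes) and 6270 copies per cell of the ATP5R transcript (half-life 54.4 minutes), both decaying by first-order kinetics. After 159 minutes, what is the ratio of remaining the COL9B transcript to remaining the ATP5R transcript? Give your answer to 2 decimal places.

0.74

COL9B transcript: 8450 × (1/2)^(159/41.9) = 8450 × (1/2)^3.7947 ≈ 608.87 copies per cell.
ATP5R transcript: 6270 × (1/2)^(159/54.4) = 6270 × (1/2)^2.9228 ≈ 826.83 copies per cell.
Ratio ≈ 608.87 / 826.83 ≈ 0.73638.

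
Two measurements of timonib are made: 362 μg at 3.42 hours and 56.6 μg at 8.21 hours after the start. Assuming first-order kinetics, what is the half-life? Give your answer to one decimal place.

Over Δt = 8.21 − 3.42 = 4.79 hours, the level fell by a factor of 362/56.6 ≈ 6.3958.
n = log₂(6.3958) ≈ 2.6771 half-lives, so t½ = 4.79/2.6771 ≈ 1.7892 hours.

1.8 hours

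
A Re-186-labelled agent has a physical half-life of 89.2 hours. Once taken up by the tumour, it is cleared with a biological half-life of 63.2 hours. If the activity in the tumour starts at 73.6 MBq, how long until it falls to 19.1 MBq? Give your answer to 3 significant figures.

1/t_eff = 1/t_phys + 1/t_biol = 1/89.2 + 1/63.2 = 0.027034 per hour.
t_eff = 89.2 × 63.2 / (89.2 + 63.2) ≈ 36.991 hours.
n = log₂(73.6/19.1) ≈ 1.9461; t = 1.9461 × 36.991 ≈ 71.99 hours.

72.0 hours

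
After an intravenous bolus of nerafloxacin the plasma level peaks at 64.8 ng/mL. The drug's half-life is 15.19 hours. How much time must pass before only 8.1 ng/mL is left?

45.57 hours

8.1/64.8 = 1/8, so 3 half-lives have elapsed.
t = 3 × 15.19 = 45.57 hours.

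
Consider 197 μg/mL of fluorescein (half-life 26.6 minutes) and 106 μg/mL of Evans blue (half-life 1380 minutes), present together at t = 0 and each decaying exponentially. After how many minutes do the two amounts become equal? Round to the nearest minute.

24 minutes

Set 197·(1/2)^(t/26.6) = 106·(1/2)^(t/1380).
Taking log₂: log₂(197/106) = t·(1/26.6 − 1/1380).
log₂(1.8585) = 0.89413; 1/26.6 − 1/1380 = 0.036869.
t = 0.89413 / 0.036869 ≈ 24.251 minutes.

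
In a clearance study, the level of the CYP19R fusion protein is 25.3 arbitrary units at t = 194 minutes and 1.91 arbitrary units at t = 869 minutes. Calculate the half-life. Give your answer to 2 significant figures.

Over Δt = 869 − 194 = 675 minutes, the level fell by a factor of 25.3/1.91 ≈ 13.246.
n = log₂(13.246) ≈ 3.7275 half-lives, so t½ = 675/3.7275 ≈ 181.09 minutes.

180 minutes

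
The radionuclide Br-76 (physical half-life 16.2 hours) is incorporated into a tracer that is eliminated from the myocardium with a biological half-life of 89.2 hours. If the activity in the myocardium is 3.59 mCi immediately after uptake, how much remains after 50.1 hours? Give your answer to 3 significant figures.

0.285 mCi

1/t_eff = 1/t_phys + 1/t_biol = 1/16.2 + 1/89.2 = 0.072939 per hour.
t_eff = 16.2 × 89.2 / (16.2 + 89.2) ≈ 13.71 hours.
Remaining = 3.59 × (1/2)^(50.1/13.71) = 3.59 × (1/2)^3.6543 ≈ 0.28514 mCi.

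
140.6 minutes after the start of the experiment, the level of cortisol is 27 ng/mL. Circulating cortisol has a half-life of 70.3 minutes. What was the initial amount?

Number of half-lives elapsed: n = 140.6/70.3 ≈ 2.
A₀ = A × 2^n = 27 × 2^2 = 27 × 4 ≈ 108 ng/mL.

108 ng/mL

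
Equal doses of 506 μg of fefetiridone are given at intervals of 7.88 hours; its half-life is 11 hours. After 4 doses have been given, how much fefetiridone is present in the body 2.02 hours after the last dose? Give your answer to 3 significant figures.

982 μg

The 4 doses were given 25.66, 17.78, 9.9, 2.02 hours ago.
Total = 506·(1/2)^(25.66/11) + 506·(1/2)^(17.78/11) + 506·(1/2)^(9.9/11) + 506·(1/2)^(2.02/11)
      = 100.45 + 165.04 + 271.16 + 445.52 ≈ 982.16 μg.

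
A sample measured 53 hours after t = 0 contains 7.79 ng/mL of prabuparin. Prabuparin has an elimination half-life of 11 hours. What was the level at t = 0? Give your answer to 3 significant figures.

Number of half-lives elapsed: n = 53/11 ≈ 4.8182.
A₀ = A × 2^n = 7.79 × 2^4.8182 = 7.79 × 28.211 ≈ 219.76 ng/mL.

220 ng/mL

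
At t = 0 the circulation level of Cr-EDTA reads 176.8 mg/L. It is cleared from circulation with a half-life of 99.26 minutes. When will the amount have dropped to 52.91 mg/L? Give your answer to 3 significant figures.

173 minutes

Fraction remaining = 52.91/176.8 ≈ 0.29926.
n = log₂(176.8/52.91) = ln(3.3415)/ln 2 ≈ 1.7405 half-lives.
t = n × t½ = 1.7405 × 99.26 ≈ 172.76 minutes.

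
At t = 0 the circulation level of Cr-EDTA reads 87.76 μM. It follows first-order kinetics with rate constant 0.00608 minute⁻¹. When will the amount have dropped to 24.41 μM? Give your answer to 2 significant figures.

t½ = ln 2 / k = 0.69315 / 0.00608 ≈ 114 minutes.
Fraction remaining = 24.41/87.76 ≈ 0.27814.
n = log₂(87.76/24.41) = ln(3.5952)/ln 2 ≈ 1.8461 half-lives.
t = n × t½ = 1.8461 × 114 ≈ 210.46 minutes.

210 minutes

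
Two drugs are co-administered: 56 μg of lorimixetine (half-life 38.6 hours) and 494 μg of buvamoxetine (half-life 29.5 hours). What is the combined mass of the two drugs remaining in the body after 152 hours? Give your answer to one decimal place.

lorimixetine: 56 × (1/2)^(152/38.6) = 56 × (1/2)^3.9378 ≈ 3.6541 μg.
buvamoxetine: 494 × (1/2)^(152/29.5) = 494 × (1/2)^5.1525 ≈ 13.889 μg.
Total = 3.6541 + 13.889 ≈ 17.543 μg.

17.5 μg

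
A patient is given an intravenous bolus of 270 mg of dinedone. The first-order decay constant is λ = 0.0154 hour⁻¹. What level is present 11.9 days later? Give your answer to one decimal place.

t½ = ln 2 / λ = 0.69315 / 0.0154 ≈ 45.01 hours.
Convert the elapsed time: 11.9 days = 285.6 hours.
Number of half-lives: n = 285.6/45.01 ≈ 6.3453.
Remaining = 270 × (1/2)^6.3453 = 270 × 0.012299 ≈ 3.3207 mg.

3.3 mg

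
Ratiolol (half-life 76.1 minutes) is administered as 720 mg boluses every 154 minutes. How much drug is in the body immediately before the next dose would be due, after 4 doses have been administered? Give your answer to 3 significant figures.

234 mg

The 4 doses were given 616, 462, 308, 154 minutes ago.
Total = 720·(1/2)^(616/76.1) + 720·(1/2)^(462/76.1) + 720·(1/2)^(308/76.1) + 720·(1/2)^(154/76.1)
      = 2.634 + 10.71 + 43.548 + 177.07 ≈ 233.97 mg.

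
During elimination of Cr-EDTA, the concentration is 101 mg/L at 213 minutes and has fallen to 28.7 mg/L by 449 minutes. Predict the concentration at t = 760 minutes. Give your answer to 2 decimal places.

5.47 mg/L

Over Δt = 449 − 213 = 236 minutes, the level fell by a factor of 101/28.7 ≈ 3.5192.
n = log₂(3.5192) ≈ 1.8152 half-lives, so t½ = 236/1.8152 ≈ 130.01 minutes.
From t = 449 to t = 760: 28.7 × (1/2)^((760−449)/130.01) ≈ 5.4675 mg/L.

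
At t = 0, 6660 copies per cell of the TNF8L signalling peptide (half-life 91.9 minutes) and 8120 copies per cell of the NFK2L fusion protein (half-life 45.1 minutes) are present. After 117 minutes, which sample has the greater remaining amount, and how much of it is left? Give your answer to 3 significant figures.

TNF8L signalling peptide: 6660 × (1/2)^1.2731 ≈ 2755.7 copies per cell.
NFK2L fusion protein: 8120 × (1/2)^2.5942 ≈ 1344.7 copies per cell.
TNF8L signalling peptide has more remaining, at ≈ 2755.7 copies per cell.

TNF8L signalling peptide, 2760 copies per cell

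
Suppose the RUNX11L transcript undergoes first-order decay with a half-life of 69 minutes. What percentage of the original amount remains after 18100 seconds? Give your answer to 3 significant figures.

18100 seconds = 301.667 minutes.
n = 301.667/69 ≈ 4.372 half-lives.
Fraction remaining = (1/2)^4.372 ≈ 0.048295, i.e. 4.8295%.

4.83%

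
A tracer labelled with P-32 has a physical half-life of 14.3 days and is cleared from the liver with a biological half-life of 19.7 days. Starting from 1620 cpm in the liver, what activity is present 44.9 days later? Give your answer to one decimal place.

1/t_eff = 1/t_phys + 1/t_biol = 1/14.3 + 1/19.7 = 0.12069 per day.
t_eff = 14.3 × 19.7 / (14.3 + 19.7) ≈ 8.2856 days.
Remaining = 1620 × (1/2)^(44.9/8.2856) = 1620 × (1/2)^5.419 ≈ 37.863 cpm.

37.9 cpm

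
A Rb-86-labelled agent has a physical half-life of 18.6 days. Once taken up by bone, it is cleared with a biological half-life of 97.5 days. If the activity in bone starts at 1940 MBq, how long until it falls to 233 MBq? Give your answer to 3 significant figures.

1/t_eff = 1/t_phys + 1/t_biol = 1/18.6 + 1/97.5 = 0.06402 per day.
t_eff = 18.6 × 97.5 / (18.6 + 97.5) ≈ 15.62 days.
n = log₂(1940/233) ≈ 3.0577; t = 3.0577 × 15.62 ≈ 47.761 days.

47.8 days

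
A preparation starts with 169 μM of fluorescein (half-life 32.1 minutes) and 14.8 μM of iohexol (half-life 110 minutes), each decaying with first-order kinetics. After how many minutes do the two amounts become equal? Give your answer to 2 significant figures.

160 minutes

Set 169·(1/2)^(t/32.1) = 14.8·(1/2)^(t/110).
Taking log₂: log₂(169/14.8) = t·(1/32.1 − 1/110).
log₂(11.419) = 3.5134; 1/32.1 − 1/110 = 0.022062.
t = 3.5134 / 0.022062 ≈ 159.25 minutes.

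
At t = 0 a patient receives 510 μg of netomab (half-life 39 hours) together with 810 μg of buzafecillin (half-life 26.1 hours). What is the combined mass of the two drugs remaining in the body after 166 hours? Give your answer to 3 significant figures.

36.5 μg

netomab: 510 × (1/2)^(166/39) = 510 × (1/2)^4.2564 ≈ 26.685 μg.
buzafecillin: 810 × (1/2)^(166/26.1) = 810 × (1/2)^6.3602 ≈ 9.8603 μg.
Total = 26.685 + 9.8603 ≈ 36.545 μg.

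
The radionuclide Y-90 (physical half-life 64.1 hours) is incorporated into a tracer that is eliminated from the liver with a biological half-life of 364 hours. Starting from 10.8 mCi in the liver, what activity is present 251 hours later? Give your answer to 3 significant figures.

1/t_eff = 1/t_phys + 1/t_biol = 1/64.1 + 1/364 = 0.018348 per hour.
t_eff = 64.1 × 364 / (64.1 + 364) ≈ 54.502 hours.
Remaining = 10.8 × (1/2)^(251/54.502) = 10.8 × (1/2)^4.6053 ≈ 0.4437 mCi.

0.444 mCi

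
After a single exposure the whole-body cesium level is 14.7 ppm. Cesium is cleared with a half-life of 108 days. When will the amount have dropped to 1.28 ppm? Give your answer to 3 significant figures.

Fraction remaining = 1.28/14.7 ≈ 0.087075.
n = log₂(14.7/1.28) = ln(11.484)/ln 2 ≈ 3.5216 half-lives.
t = n × t½ = 3.5216 × 108 ≈ 380.33 days.

380 days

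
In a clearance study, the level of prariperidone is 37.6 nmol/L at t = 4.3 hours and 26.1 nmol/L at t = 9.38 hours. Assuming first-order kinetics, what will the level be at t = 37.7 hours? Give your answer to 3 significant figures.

3.41 nmol/L

Over Δt = 9.38 − 4.3 = 5.08 hours, the level fell by a factor of 37.6/26.1 ≈ 1.4406.
n = log₂(1.4406) ≈ 0.52668 half-lives, so t½ = 5.08/0.52668 ≈ 9.6453 hours.
From t = 9.38 to t = 37.7: 26.1 × (1/2)^((37.7−9.38)/9.6453) ≈ 3.4101 nmol/L.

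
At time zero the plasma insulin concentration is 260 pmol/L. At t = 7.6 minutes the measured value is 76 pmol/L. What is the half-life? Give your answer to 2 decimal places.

4.28 minutes

A/A₀ = 76/260 ≈ 0.29231.
n = log₂(3.4211) ≈ 1.7744 half-lives elapsed in 7.6 minutes.
t½ = 7.6/1.7744 ≈ 4.283 minutes.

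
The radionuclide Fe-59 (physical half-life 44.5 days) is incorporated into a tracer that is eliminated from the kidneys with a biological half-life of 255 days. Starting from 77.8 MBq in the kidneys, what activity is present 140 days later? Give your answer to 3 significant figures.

6.01 MBq

1/t_eff = 1/t_phys + 1/t_biol = 1/44.5 + 1/255 = 0.026393 per day.
t_eff = 44.5 × 255 / (44.5 + 255) ≈ 37.888 days.
Remaining = 77.8 × (1/2)^(140/37.888) = 77.8 × (1/2)^3.6951 ≈ 6.0069 MBq.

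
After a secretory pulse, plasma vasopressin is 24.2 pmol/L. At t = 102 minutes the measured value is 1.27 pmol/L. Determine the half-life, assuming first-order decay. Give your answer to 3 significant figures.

A/A₀ = 1.27/24.2 ≈ 0.052479.
n = log₂(19.055) ≈ 4.2521 half-lives elapsed in 102 minutes.
t½ = 102/4.2521 ≈ 23.988 minutes.

24.0 minutes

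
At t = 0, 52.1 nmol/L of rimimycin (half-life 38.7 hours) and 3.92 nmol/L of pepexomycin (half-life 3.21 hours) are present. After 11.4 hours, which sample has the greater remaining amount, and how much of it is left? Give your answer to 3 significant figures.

rimimycin: 52.1 × (1/2)^0.29457 ≈ 42.478 nmol/L.
pepexomycin: 3.92 × (1/2)^3.5514 ≈ 0.33435 nmol/L.
Rimimycin has more remaining, at ≈ 42.478 nmol/L.

rimimycin, 42.5 nmol/L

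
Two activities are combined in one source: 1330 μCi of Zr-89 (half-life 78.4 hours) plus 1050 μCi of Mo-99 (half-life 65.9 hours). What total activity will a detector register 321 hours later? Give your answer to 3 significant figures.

114 μCi

Zr-89: 1330 × (1/2)^(321/78.4) = 1330 × (1/2)^4.0944 ≈ 77.861 μCi.
Mo-99: 1050 × (1/2)^(321/65.9) = 1050 × (1/2)^4.871 ≈ 35.881 μCi.
Total = 77.861 + 35.881 ≈ 113.74 μCi.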